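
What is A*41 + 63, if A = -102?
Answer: -4119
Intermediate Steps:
A*41 + 63 = -102*41 + 63 = -4182 + 63 = -4119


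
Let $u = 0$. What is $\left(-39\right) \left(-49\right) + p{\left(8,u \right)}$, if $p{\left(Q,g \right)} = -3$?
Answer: $1908$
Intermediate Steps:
$\left(-39\right) \left(-49\right) + p{\left(8,u \right)} = \left(-39\right) \left(-49\right) - 3 = 1911 - 3 = 1908$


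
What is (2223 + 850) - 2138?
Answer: 935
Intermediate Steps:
(2223 + 850) - 2138 = 3073 - 2138 = 935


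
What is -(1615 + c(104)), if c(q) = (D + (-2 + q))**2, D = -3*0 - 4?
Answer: -11219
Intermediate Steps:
D = -4 (D = 0 - 4 = -4)
c(q) = (-6 + q)**2 (c(q) = (-4 + (-2 + q))**2 = (-6 + q)**2)
-(1615 + c(104)) = -(1615 + (-6 + 104)**2) = -(1615 + 98**2) = -(1615 + 9604) = -1*11219 = -11219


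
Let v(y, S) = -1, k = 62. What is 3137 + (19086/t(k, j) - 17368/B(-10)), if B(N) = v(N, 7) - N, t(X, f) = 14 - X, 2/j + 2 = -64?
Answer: 58291/72 ≈ 809.60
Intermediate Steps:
j = -1/33 (j = 2/(-2 - 64) = 2/(-66) = 2*(-1/66) = -1/33 ≈ -0.030303)
B(N) = -1 - N
3137 + (19086/t(k, j) - 17368/B(-10)) = 3137 + (19086/(14 - 1*62) - 17368/(-1 - 1*(-10))) = 3137 + (19086/(14 - 62) - 17368/(-1 + 10)) = 3137 + (19086/(-48) - 17368/9) = 3137 + (19086*(-1/48) - 17368*⅑) = 3137 + (-3181/8 - 17368/9) = 3137 - 167573/72 = 58291/72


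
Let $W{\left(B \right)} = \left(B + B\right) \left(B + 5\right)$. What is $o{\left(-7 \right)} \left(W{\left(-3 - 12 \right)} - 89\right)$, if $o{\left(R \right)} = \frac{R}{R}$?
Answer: $211$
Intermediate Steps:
$o{\left(R \right)} = 1$
$W{\left(B \right)} = 2 B \left(5 + B\right)$
$o{\left(-7 \right)} \left(W{\left(-3 - 12 \right)} - 89\right) = 1 \left(2 \left(-3 - 12\right) \left(5 - 15\right) - 89\right) = 1 \left(2 \left(-15\right) \left(5 - 15\right) - 89\right) = 1 \left(2 \left(-15\right) \left(-10\right) - 89\right) = 1 \left(300 - 89\right) = 1 \cdot 211 = 211$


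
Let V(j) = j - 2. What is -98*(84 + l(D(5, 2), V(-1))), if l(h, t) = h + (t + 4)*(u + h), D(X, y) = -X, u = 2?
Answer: -7448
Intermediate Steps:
V(j) = -2 + j
l(h, t) = h + (2 + h)*(4 + t) (l(h, t) = h + (t + 4)*(2 + h) = h + (4 + t)*(2 + h) = h + (2 + h)*(4 + t))
-98*(84 + l(D(5, 2), V(-1))) = -98*(84 + (8 + 2*(-2 - 1) + 5*(-1*5) + (-1*5)*(-2 - 1))) = -98*(84 + (8 + 2*(-3) + 5*(-5) - 5*(-3))) = -98*(84 + (8 - 6 - 25 + 15)) = -98*(84 - 8) = -98*76 = -7448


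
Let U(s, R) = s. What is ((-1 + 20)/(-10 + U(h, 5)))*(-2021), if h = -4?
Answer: 38399/14 ≈ 2742.8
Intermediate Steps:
((-1 + 20)/(-10 + U(h, 5)))*(-2021) = ((-1 + 20)/(-10 - 4))*(-2021) = (19/(-14))*(-2021) = (19*(-1/14))*(-2021) = -19/14*(-2021) = 38399/14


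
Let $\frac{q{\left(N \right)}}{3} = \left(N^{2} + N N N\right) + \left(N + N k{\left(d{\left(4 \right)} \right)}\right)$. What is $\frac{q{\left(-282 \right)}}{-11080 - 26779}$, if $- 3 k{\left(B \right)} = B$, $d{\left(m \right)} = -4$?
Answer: $\frac{67040706}{37859} \approx 1770.8$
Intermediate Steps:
$k{\left(B \right)} = - \frac{B}{3}$
$q{\left(N \right)} = 3 N^{2} + 3 N^{3} + 7 N$ ($q{\left(N \right)} = 3 \left(\left(N^{2} + N N N\right) + \left(N + N \left(\left(- \frac{1}{3}\right) \left(-4\right)\right)\right)\right) = 3 \left(\left(N^{2} + N^{2} N\right) + \left(N + N \frac{4}{3}\right)\right) = 3 \left(\left(N^{2} + N^{3}\right) + \left(N + \frac{4 N}{3}\right)\right) = 3 \left(\left(N^{2} + N^{3}\right) + \frac{7 N}{3}\right) = 3 \left(N^{2} + N^{3} + \frac{7 N}{3}\right) = 3 N^{2} + 3 N^{3} + 7 N$)
$\frac{q{\left(-282 \right)}}{-11080 - 26779} = \frac{\left(-282\right) \left(7 + 3 \left(-282\right) + 3 \left(-282\right)^{2}\right)}{-11080 - 26779} = \frac{\left(-282\right) \left(7 - 846 + 3 \cdot 79524\right)}{-37859} = - 282 \left(7 - 846 + 238572\right) \left(- \frac{1}{37859}\right) = \left(-282\right) 237733 \left(- \frac{1}{37859}\right) = \left(-67040706\right) \left(- \frac{1}{37859}\right) = \frac{67040706}{37859}$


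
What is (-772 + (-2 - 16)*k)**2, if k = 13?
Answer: 1012036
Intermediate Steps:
(-772 + (-2 - 16)*k)**2 = (-772 + (-2 - 16)*13)**2 = (-772 - 18*13)**2 = (-772 - 234)**2 = (-1006)**2 = 1012036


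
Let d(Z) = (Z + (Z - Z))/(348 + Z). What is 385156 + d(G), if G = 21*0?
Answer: 385156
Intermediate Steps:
G = 0
d(Z) = Z/(348 + Z) (d(Z) = (Z + 0)/(348 + Z) = Z/(348 + Z))
385156 + d(G) = 385156 + 0/(348 + 0) = 385156 + 0/348 = 385156 + 0*(1/348) = 385156 + 0 = 385156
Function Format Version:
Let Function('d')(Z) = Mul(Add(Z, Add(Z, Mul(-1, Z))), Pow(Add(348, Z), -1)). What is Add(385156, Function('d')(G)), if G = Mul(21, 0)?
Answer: 385156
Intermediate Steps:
G = 0
Function('d')(Z) = Mul(Z, Pow(Add(348, Z), -1)) (Function('d')(Z) = Mul(Add(Z, 0), Pow(Add(348, Z), -1)) = Mul(Z, Pow(Add(348, Z), -1)))
Add(385156, Function('d')(G)) = Add(385156, Mul(0, Pow(Add(348, 0), -1))) = Add(385156, Mul(0, Pow(348, -1))) = Add(385156, Mul(0, Rational(1, 348))) = Add(385156, 0) = 385156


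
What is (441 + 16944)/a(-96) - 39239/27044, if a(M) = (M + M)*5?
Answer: -8463823/432704 ≈ -19.560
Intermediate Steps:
a(M) = 10*M (a(M) = (2*M)*5 = 10*M)
(441 + 16944)/a(-96) - 39239/27044 = (441 + 16944)/((10*(-96))) - 39239/27044 = 17385/(-960) - 39239*1/27044 = 17385*(-1/960) - 39239/27044 = -1159/64 - 39239/27044 = -8463823/432704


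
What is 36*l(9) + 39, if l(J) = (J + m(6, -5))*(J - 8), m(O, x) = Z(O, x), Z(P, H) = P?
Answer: 579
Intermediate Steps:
m(O, x) = O
l(J) = (-8 + J)*(6 + J) (l(J) = (J + 6)*(J - 8) = (6 + J)*(-8 + J) = (-8 + J)*(6 + J))
36*l(9) + 39 = 36*(-48 + 9**2 - 2*9) + 39 = 36*(-48 + 81 - 18) + 39 = 36*15 + 39 = 540 + 39 = 579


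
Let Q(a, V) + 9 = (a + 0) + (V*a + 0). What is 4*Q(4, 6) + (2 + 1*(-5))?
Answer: 73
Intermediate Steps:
Q(a, V) = -9 + a + V*a (Q(a, V) = -9 + ((a + 0) + (V*a + 0)) = -9 + (a + V*a) = -9 + a + V*a)
4*Q(4, 6) + (2 + 1*(-5)) = 4*(-9 + 4 + 6*4) + (2 + 1*(-5)) = 4*(-9 + 4 + 24) + (2 - 5) = 4*19 - 3 = 76 - 3 = 73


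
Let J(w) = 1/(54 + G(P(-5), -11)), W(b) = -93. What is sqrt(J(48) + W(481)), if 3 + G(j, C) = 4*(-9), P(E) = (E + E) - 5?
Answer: I*sqrt(20910)/15 ≈ 9.6402*I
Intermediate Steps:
P(E) = -5 + 2*E (P(E) = 2*E - 5 = -5 + 2*E)
G(j, C) = -39 (G(j, C) = -3 + 4*(-9) = -3 - 36 = -39)
J(w) = 1/15 (J(w) = 1/(54 - 39) = 1/15)
sqrt(J(48) + W(481)) = sqrt(1/15 - 93) = sqrt(-1394/15) = I*sqrt(20910)/15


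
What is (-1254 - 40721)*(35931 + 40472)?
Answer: -3207015925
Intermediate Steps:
(-1254 - 40721)*(35931 + 40472) = -41975*76403 = -3207015925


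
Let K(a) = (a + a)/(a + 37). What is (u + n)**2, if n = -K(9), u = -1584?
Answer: 1327946481/529 ≈ 2.5103e+6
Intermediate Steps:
K(a) = 2*a/(37 + a) (K(a) = (2*a)/(37 + a) = 2*a/(37 + a))
n = -9/23 (n = -2*9/(37 + 9) = -2*9/46 = -1*9/23 = -9/23 ≈ -0.39130)
(u + n)**2 = (-1584 - 9/23)**2 = (-36441/23)**2 = 1327946481/529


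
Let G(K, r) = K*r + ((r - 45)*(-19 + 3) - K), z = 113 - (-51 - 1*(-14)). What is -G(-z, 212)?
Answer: 34322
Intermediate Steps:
z = 150 (z = 113 - (-51 + 14) = 113 - 1*(-37) = 113 + 37 = 150)
G(K, r) = 720 - K - 16*r + K*r (G(K, r) = K*r + ((-45 + r)*(-16) - K) = K*r + ((720 - 16*r) - K) = K*r + (720 - K - 16*r) = 720 - K - 16*r + K*r)
-G(-z, 212) = -(720 - (-1)*150 - 16*212 - 1*150*212) = -(720 - 1*(-150) - 3392 - 150*212) = -(720 + 150 - 3392 - 31800) = -1*(-34322) = 34322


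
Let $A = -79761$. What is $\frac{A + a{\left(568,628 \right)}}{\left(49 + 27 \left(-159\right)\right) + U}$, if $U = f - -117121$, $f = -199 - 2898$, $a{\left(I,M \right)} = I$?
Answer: $- \frac{79193}{109780} \approx -0.72138$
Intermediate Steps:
$f = -3097$ ($f = -199 - 2898 = -3097$)
$U = 114024$ ($U = -3097 - -117121 = -3097 + 117121 = 114024$)
$\frac{A + a{\left(568,628 \right)}}{\left(49 + 27 \left(-159\right)\right) + U} = \frac{-79761 + 568}{\left(49 + 27 \left(-159\right)\right) + 114024} = - \frac{79193}{\left(49 - 4293\right) + 114024} = - \frac{79193}{-4244 + 114024} = - \frac{79193}{109780}$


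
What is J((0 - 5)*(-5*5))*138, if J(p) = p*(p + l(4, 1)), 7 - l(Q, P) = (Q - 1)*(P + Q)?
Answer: 2018250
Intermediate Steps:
l(Q, P) = 7 - (-1 + Q)*(P + Q) (l(Q, P) = 7 - (Q - 1)*(P + Q) = 7 - (-1 + Q)*(P + Q))
J(p) = p*(-8 + p) (J(p) = p*(p + (7 + 1 + 4 - 1*4**2 - 1*1*4)) = p*(p + (7 + 1 + 4 - 1*16 - 4)) = p*(p + (7 + 1 + 4 - 16 - 4)) = p*(p - 8) = p*(-8 + p))
J((0 - 5)*(-5*5))*138 = (((0 - 5)*(-5*5))*(-8 + (0 - 5)*(-5*5)))*138 = ((-5*(-25))*(-8 - 5*(-25)))*138 = (125*(-8 + 125))*138 = (125*117)*138 = 14625*138 = 2018250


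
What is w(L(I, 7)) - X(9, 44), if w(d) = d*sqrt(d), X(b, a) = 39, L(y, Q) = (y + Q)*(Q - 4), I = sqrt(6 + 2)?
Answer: -39 + 3*sqrt(3)*(7 + 2*sqrt(2))**(3/2) ≈ 121.11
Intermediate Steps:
I = 2*sqrt(2) (I = sqrt(8) = 2*sqrt(2) ≈ 2.8284)
L(y, Q) = (-4 + Q)*(Q + y) (L(y, Q) = (Q + y)*(-4 + Q) = (-4 + Q)*(Q + y))
w(d) = d**(3/2)
w(L(I, 7)) - X(9, 44) = (7**2 - 4*7 - 8*sqrt(2) + 7*(2*sqrt(2)))**(3/2) - 1*39 = (49 - 28 - 8*sqrt(2) + 14*sqrt(2))**(3/2) - 39 = (21 + 6*sqrt(2))**(3/2) - 39 = -39 + (21 + 6*sqrt(2))**(3/2)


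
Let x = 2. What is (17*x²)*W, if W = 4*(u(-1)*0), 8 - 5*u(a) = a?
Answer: 0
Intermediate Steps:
u(a) = 8/5 - a/5
W = 0 (W = 4*((8/5 - ⅕*(-1))*0) = 4*((8/5 + ⅕)*0) = 4*((9/5)*0) = 4*0 = 0)
(17*x²)*W = (17*2²)*0 = (17*4)*0 = 68*0 = 0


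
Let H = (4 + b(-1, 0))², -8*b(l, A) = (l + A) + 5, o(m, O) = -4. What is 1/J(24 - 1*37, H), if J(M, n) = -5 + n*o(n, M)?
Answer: -1/54 ≈ -0.018519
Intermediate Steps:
b(l, A) = -5/8 - A/8 - l/8 (b(l, A) = -((l + A) + 5)/8 = -((A + l) + 5)/8 = -(5 + A + l)/8 = -5/8 - A/8 - l/8)
H = 49/4 (H = (4 + (-5/8 - ⅛*0 - ⅛*(-1)))² = (4 + (-5/8 + 0 + ⅛))² = (4 - ½)² = (7/2)² = 49/4 ≈ 12.250)
J(M, n) = -5 - 4*n (J(M, n) = -5 + n*(-4) = -5 - 4*n)
1/J(24 - 1*37, H) = 1/(-5 - 4*49/4) = 1/(-5 - 49) = 1/(-54) = -1/54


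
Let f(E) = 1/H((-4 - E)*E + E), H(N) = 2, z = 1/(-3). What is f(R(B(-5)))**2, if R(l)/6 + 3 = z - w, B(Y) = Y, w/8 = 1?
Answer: 1/4 ≈ 0.25000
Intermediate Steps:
w = 8 (w = 8*1 = 8)
z = -1/3 (z = 1*(-1/3) = -1/3 ≈ -0.33333)
R(l) = -68 (R(l) = -18 + 6*(-1/3 - 1*8) = -18 + 6*(-1/3 - 8) = -18 + 6*(-25/3) = -18 - 50 = -68)
f(E) = 1/2
f(R(B(-5)))**2 = (1/2)**2 = 1/4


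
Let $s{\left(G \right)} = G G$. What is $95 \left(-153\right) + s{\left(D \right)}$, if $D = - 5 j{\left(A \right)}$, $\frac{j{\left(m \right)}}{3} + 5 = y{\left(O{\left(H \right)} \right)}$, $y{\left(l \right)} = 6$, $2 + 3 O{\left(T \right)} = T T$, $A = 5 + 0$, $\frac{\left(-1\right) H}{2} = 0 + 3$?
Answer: $-14310$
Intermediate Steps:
$H = -6$ ($H = - 2 \left(0 + 3\right) = \left(-2\right) 3 = -6$)
$A = 5$
$O{\left(T \right)} = - \frac{2}{3} + \frac{T^{2}}{3}$ ($O{\left(T \right)} = - \frac{2}{3} + \frac{T T}{3} = - \frac{2}{3} + \frac{T^{2}}{3}$)
$j{\left(m \right)} = 3$ ($j{\left(m \right)} = -15 + 3 \cdot 6 = -15 + 18 = 3$)
$D = -15$ ($D = \left(-5\right) 3 = -15$)
$s{\left(G \right)} = G^{2}$
$95 \left(-153\right) + s{\left(D \right)} = 95 \left(-153\right) + \left(-15\right)^{2} = -14535 + 225 = -14310$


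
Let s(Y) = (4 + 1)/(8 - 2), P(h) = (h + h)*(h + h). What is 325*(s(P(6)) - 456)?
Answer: -887575/6 ≈ -1.4793e+5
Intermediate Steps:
P(h) = 4*h² (P(h) = (2*h)*(2*h) = 4*h²)
s(Y) = ⅚ (s(Y) = 5/6 = 5*(⅙) = ⅚)
325*(s(P(6)) - 456) = 325*(⅚ - 456) = 325*(-2731/6) = -887575/6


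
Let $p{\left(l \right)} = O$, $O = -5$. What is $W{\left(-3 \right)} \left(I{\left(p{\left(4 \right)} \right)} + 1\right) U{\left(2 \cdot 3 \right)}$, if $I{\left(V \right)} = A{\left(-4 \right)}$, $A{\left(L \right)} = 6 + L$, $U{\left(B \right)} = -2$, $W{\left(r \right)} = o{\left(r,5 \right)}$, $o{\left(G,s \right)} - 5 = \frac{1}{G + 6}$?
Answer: $-32$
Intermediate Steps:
$o{\left(G,s \right)} = 5 + \frac{1}{6 + G}$ ($o{\left(G,s \right)} = 5 + \frac{1}{G + 6} = 5 + \frac{1}{6 + G}$)
$W{\left(r \right)} = \frac{31 + 5 r}{6 + r}$
$p{\left(l \right)} = -5$
$I{\left(V \right)} = 2$ ($I{\left(V \right)} = 6 - 4 = 2$)
$W{\left(-3 \right)} \left(I{\left(p{\left(4 \right)} \right)} + 1\right) U{\left(2 \cdot 3 \right)} = \frac{31 + 5 \left(-3\right)}{6 - 3} \left(2 + 1\right) \left(-2\right) = \frac{31 - 15}{3} \cdot 3 \left(-2\right) = \frac{1}{3} \cdot 16 \left(-6\right) = \frac{16}{3} \left(-6\right) = -32$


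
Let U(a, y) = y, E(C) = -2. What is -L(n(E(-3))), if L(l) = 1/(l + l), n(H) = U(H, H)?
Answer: 1/4 ≈ 0.25000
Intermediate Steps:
n(H) = H
L(l) = 1/(2*l)
-L(n(E(-3))) = -1/(2*(-2)) = -(-1)/(2*2) = -1*(-1/4) = 1/4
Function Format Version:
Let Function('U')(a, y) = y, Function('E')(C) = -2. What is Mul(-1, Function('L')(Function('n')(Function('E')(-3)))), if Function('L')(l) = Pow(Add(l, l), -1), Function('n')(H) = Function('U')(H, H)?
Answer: Rational(1, 4) ≈ 0.25000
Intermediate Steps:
Function('n')(H) = H
Function('L')(l) = Mul(Rational(1, 2), Pow(l, -1)) (Function('L')(l) = Pow(Mul(2, l), -1) = Mul(Rational(1, 2), Pow(l, -1)))
Mul(-1, Function('L')(Function('n')(Function('E')(-3)))) = Mul(-1, Mul(Rational(1, 2), Pow(-2, -1))) = Mul(-1, Mul(Rational(1, 2), Rational(-1, 2))) = Mul(-1, Rational(-1, 4)) = Rational(1, 4)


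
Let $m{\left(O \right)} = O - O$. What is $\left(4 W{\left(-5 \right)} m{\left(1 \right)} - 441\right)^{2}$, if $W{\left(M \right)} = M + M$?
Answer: $194481$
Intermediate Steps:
$W{\left(M \right)} = 2 M$
$m{\left(O \right)} = 0$
$\left(4 W{\left(-5 \right)} m{\left(1 \right)} - 441\right)^{2} = \left(4 \cdot 2 \left(-5\right) 0 - 441\right)^{2} = \left(4 \left(-10\right) 0 - 441\right)^{2} = \left(\left(-40\right) 0 - 441\right)^{2} = \left(0 - 441\right)^{2} = \left(-441\right)^{2} = 194481$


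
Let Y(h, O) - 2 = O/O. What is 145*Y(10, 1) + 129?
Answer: 564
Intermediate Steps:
Y(h, O) = 3 (Y(h, O) = 2 + O/O = 2 + 1 = 3)
145*Y(10, 1) + 129 = 145*3 + 129 = 435 + 129 = 564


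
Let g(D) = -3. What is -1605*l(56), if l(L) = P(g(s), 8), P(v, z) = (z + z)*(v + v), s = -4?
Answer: 154080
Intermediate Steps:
P(v, z) = 4*v*z (P(v, z) = (2*z)*(2*v) = 4*v*z)
l(L) = -96 (l(L) = 4*(-3)*8 = -96)
-1605*l(56) = -1605*(-96) = 154080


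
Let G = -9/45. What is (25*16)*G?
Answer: -80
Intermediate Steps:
G = -⅕ (G = -9*1/45 = -⅕ ≈ -0.20000)
(25*16)*G = (25*16)*(-⅕) = 400*(-⅕) = -80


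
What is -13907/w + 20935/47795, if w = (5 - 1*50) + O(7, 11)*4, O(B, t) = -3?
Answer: 1685768/6897 ≈ 244.42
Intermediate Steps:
w = -57 (w = (5 - 1*50) - 3*4 = (5 - 50) - 12 = -45 - 12 = -57)
-13907/w + 20935/47795 = -13907/(-57) + 20935/47795 = -13907*(-1/57) + 20935*(1/47795) = 13907/57 + 53/121 = 1685768/6897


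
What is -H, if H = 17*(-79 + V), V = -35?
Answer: 1938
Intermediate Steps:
H = -1938 (H = 17*(-79 - 35) = 17*(-114) = -1938)
-H = -1*(-1938) = 1938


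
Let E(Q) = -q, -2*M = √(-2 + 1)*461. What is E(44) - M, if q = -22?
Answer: 22 + 461*I/2 ≈ 22.0 + 230.5*I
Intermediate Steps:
M = -461*I/2 (M = -√(-2 + 1)*461/2 = -√(-1)*461/2 = -I*461/2 = -461*I/2 ≈ -230.5*I)
E(Q) = 22 (E(Q) = -1*(-22) = 22)
E(44) - M = 22 - (-461)*I/2 = 22 + 461*I/2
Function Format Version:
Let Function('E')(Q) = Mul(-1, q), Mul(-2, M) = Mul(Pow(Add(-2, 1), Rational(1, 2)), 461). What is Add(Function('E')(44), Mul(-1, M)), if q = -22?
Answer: Add(22, Mul(Rational(461, 2), I)) ≈ Add(22.000, Mul(230.50, I))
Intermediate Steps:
M = Mul(Rational(-461, 2), I) (M = Mul(Rational(-1, 2), Mul(Pow(Add(-2, 1), Rational(1, 2)), 461)) = Mul(Rational(-1, 2), Mul(Pow(-1, Rational(1, 2)), 461)) = Mul(Rational(-1, 2), Mul(I, 461)) = Mul(Rational(-1, 2), Mul(461, I)) = Mul(Rational(-461, 2), I) ≈ Mul(-230.50, I))
Function('E')(Q) = 22 (Function('E')(Q) = Mul(-1, -22) = 22)
Add(Function('E')(44), Mul(-1, M)) = Add(22, Mul(-1, Mul(Rational(-461, 2), I))) = Add(22, Mul(Rational(461, 2), I))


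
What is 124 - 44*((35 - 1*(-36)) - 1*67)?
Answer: -52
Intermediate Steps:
124 - 44*((35 - 1*(-36)) - 1*67) = 124 - 44*((35 + 36) - 67) = 124 - 44*(71 - 67) = 124 - 44*4 = 124 - 176 = -52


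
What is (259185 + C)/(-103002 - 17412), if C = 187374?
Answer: -148853/40138 ≈ -3.7085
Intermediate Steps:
(259185 + C)/(-103002 - 17412) = (259185 + 187374)/(-103002 - 17412) = 446559/(-120414) = 446559*(-1/120414) = -148853/40138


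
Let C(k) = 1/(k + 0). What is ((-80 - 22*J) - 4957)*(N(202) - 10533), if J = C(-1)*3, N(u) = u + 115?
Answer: 50783736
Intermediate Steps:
C(k) = 1/k
N(u) = 115 + u
J = -3 (J = 3/(-1) = -1*3 = -3)
((-80 - 22*J) - 4957)*(N(202) - 10533) = ((-80 - 22*(-3)) - 4957)*((115 + 202) - 10533) = ((-80 + 66) - 4957)*(317 - 10533) = (-14 - 4957)*(-10216) = -4971*(-10216) = 50783736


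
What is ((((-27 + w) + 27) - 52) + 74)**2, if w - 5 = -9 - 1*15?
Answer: 9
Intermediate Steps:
w = -19 (w = 5 + (-9 - 1*15) = 5 + (-9 - 15) = 5 - 24 = -19)
((((-27 + w) + 27) - 52) + 74)**2 = ((((-27 - 19) + 27) - 52) + 74)**2 = (((-46 + 27) - 52) + 74)**2 = ((-19 - 52) + 74)**2 = (-71 + 74)**2 = 3**2 = 9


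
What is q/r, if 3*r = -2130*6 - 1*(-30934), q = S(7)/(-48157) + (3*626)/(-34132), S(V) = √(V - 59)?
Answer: -9/989828 - 3*I*√13/437121089 ≈ -9.0925e-6 - 2.4745e-8*I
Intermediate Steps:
S(V) = √(-59 + V)
q = -939/17066 - 2*I*√13/48157 (q = √(-59 + 7)/(-48157) + (3*626)/(-34132) = √(-52)*(-1/48157) + 1878*(-1/34132) = (2*I*√13)*(-1/48157) - 939/17066 = -2*I*√13/48157 - 939/17066 = -939/17066 - 2*I*√13/48157 ≈ -0.055022 - 0.00014974*I)
r = 18154/3 (r = (-2130*6 - 1*(-30934))/3 = (-12780 + 30934)/3 = (⅓)*18154 = 18154/3 ≈ 6051.3)
q/r = (-939/17066 - 2*I*√13/48157)/(18154/3) = (-939/17066 - 2*I*√13/48157)*(3/18154) = -9/989828 - 3*I*√13/437121089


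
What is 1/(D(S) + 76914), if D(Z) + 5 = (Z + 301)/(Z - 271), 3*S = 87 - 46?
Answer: 193/14843201 ≈ 1.3003e-5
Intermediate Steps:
S = 41/3 (S = (87 - 46)/3 = (⅓)*41 = 41/3 ≈ 13.667)
D(Z) = -5 + (301 + Z)/(-271 + Z) (D(Z) = -5 + (Z + 301)/(Z - 271) = -5 + (301 + Z)/(-271 + Z))
1/(D(S) + 76914) = 1/(4*(414 - 1*41/3)/(-271 + 41/3) + 76914) = 1/(4*(414 - 41/3)/(-772/3) + 76914) = 1/(4*(-3/772)*(1201/3) + 76914) = 1/(-1201/193 + 76914) = 1/(14843201/193) = 193/14843201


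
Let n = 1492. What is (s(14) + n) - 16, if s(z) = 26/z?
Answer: 10345/7 ≈ 1477.9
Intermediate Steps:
(s(14) + n) - 16 = (26/14 + 1492) - 16 = (26*(1/14) + 1492) - 16 = (13/7 + 1492) - 16 = 10457/7 - 16 = 10345/7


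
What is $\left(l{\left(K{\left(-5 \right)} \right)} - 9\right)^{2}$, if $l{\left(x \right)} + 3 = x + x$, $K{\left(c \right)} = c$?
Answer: $484$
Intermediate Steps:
$l{\left(x \right)} = -3 + 2 x$ ($l{\left(x \right)} = -3 + \left(x + x\right) = -3 + 2 x$)
$\left(l{\left(K{\left(-5 \right)} \right)} - 9\right)^{2} = \left(\left(-3 + 2 \left(-5\right)\right) - 9\right)^{2} = \left(\left(-3 - 10\right) - 9\right)^{2} = \left(-13 - 9\right)^{2} = \left(-22\right)^{2} = 484$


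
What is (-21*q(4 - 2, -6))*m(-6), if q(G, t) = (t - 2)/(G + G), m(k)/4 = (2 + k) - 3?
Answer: -1176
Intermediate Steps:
m(k) = -4 + 4*k (m(k) = 4*((2 + k) - 3) = 4*(-1 + k) = -4 + 4*k)
q(G, t) = (-2 + t)/(2*G) (q(G, t) = (-2 + t)/((2*G)) = (-2 + t)*(1/(2*G)) = (-2 + t)/(2*G))
(-21*q(4 - 2, -6))*m(-6) = (-21*(-2 - 6)/(2*(4 - 2)))*(-4 + 4*(-6)) = (-21*(-8)/(2*2))*(-4 - 24) = -21*(-8)/(2*2)*(-28) = -21*(-2)*(-28) = 42*(-28) = -1176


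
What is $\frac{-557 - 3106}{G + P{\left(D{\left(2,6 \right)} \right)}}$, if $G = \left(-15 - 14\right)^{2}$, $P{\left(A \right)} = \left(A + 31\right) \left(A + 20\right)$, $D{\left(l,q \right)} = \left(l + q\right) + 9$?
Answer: $- \frac{3663}{2617} \approx -1.3997$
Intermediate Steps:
$D{\left(l,q \right)} = 9 + l + q$
$P{\left(A \right)} = \left(20 + A\right) \left(31 + A\right)$ ($P{\left(A \right)} = \left(31 + A\right) \left(20 + A\right) = \left(20 + A\right) \left(31 + A\right)$)
$G = 841$ ($G = \left(-29\right)^{2} = 841$)
$\frac{-557 - 3106}{G + P{\left(D{\left(2,6 \right)} \right)}} = \frac{-557 - 3106}{841 + \left(620 + \left(9 + 2 + 6\right)^{2} + 51 \left(9 + 2 + 6\right)\right)} = - \frac{3663}{841 + \left(620 + 17^{2} + 51 \cdot 17\right)} = - \frac{3663}{841 + \left(620 + 289 + 867\right)} = - \frac{3663}{841 + 1776} = - \frac{3663}{2617}$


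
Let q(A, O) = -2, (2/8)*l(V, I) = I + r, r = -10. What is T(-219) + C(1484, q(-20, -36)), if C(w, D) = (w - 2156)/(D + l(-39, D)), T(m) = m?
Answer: -5139/25 ≈ -205.56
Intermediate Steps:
l(V, I) = -40 + 4*I (l(V, I) = 4*(I - 10) = 4*(-10 + I) = -40 + 4*I)
C(w, D) = (-2156 + w)/(-40 + 5*D) (C(w, D) = (w - 2156)/(D + (-40 + 4*D)) = (-2156 + w)/(-40 + 5*D))
T(-219) + C(1484, q(-20, -36)) = -219 + (-2156 + 1484)/(5*(-8 - 2)) = -219 + (⅕)*(-672)/(-10) = -219 + (⅕)*(-⅒)*(-672) = -219 + 336/25 = -5139/25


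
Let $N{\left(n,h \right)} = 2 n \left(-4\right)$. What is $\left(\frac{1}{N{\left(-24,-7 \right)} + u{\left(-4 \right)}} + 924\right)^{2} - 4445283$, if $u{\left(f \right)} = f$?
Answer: $- \frac{126937875983}{35344} \approx -3.5915 \cdot 10^{6}$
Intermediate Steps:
$N{\left(n,h \right)} = - 8 n$
$\left(\frac{1}{N{\left(-24,-7 \right)} + u{\left(-4 \right)}} + 924\right)^{2} - 4445283 = \left(\frac{1}{\left(-8\right) \left(-24\right) - 4} + 924\right)^{2} - 4445283 = \left(\frac{1}{192 - 4} + 924\right)^{2} - 4445283 = \left(\frac{1}{188} + 924\right)^{2} - 4445283 = \left(\frac{173713}{188}\right)^{2} - 4445283 = \frac{30176206369}{35344} - 4445283 = - \frac{126937875983}{35344}$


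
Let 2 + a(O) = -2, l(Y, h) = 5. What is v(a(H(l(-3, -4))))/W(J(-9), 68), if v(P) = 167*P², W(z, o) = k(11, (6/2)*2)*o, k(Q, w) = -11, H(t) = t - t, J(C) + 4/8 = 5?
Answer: -668/187 ≈ -3.5722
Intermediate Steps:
J(C) = 9/2 (J(C) = -½ + 5 = 9/2)
H(t) = 0
W(z, o) = -11*o
a(O) = -4 (a(O) = -2 - 2 = -4)
v(a(H(l(-3, -4))))/W(J(-9), 68) = (167*(-4)²)/((-11*68)) = (167*16)/(-748) = 2672*(-1/748) = -668/187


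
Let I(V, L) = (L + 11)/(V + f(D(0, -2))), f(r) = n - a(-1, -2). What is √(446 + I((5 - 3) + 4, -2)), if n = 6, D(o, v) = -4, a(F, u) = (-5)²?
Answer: √75257/13 ≈ 21.102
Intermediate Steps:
a(F, u) = 25
f(r) = -19 (f(r) = 6 - 1*25 = 6 - 25 = -19)
I(V, L) = (11 + L)/(-19 + V) (I(V, L) = (L + 11)/(V - 19) = (11 + L)/(-19 + V))
√(446 + I((5 - 3) + 4, -2)) = √(446 + (11 - 2)/(-19 + ((5 - 3) + 4))) = √(446 + 9/(-19 + (2 + 4))) = √(446 + 9/(-19 + 6)) = √(446 + 9/(-13)) = √(446 - 1/13*9) = √(446 - 9/13) = √(5789/13) = √75257/13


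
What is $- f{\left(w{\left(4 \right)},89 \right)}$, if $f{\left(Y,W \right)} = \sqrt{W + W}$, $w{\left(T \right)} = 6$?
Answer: $- \sqrt{178} \approx -13.342$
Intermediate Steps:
$f{\left(Y,W \right)} = \sqrt{2} \sqrt{W}$ ($f{\left(Y,W \right)} = \sqrt{2 W} = \sqrt{2} \sqrt{W}$)
$- f{\left(w{\left(4 \right)},89 \right)} = - \sqrt{2} \sqrt{89} = - \sqrt{178}$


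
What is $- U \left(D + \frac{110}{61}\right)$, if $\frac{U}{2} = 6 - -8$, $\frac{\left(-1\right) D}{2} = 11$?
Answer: $\frac{34496}{61} \approx 565.51$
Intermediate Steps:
$D = -22$ ($D = \left(-2\right) 11 = -22$)
$U = 28$ ($U = 2 \left(6 - -8\right) = 2 \left(6 + 8\right) = 2 \cdot 14 = 28$)
$- U \left(D + \frac{110}{61}\right) = \left(-1\right) 28 \left(-22 + \frac{110}{61}\right) = - 28 \left(-22 + 110 \cdot \frac{1}{61}\right) = - 28 \left(-22 + \frac{110}{61}\right) = \left(-28\right) \left(- \frac{1232}{61}\right) = \frac{34496}{61}$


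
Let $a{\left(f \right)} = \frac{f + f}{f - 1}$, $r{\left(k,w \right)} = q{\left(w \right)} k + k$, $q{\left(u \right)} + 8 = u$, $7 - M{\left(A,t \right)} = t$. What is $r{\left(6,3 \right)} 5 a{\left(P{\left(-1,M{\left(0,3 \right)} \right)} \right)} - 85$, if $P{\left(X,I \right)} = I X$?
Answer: $-277$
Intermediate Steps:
$M{\left(A,t \right)} = 7 - t$
$q{\left(u \right)} = -8 + u$
$r{\left(k,w \right)} = k + k \left(-8 + w\right)$ ($r{\left(k,w \right)} = \left(-8 + w\right) k + k = k \left(-8 + w\right) + k = k + k \left(-8 + w\right)$)
$a{\left(f \right)} = \frac{2 f}{-1 + f}$
$r{\left(6,3 \right)} 5 a{\left(P{\left(-1,M{\left(0,3 \right)} \right)} \right)} - 85 = 6 \left(-7 + 3\right) 5 \frac{2 \left(7 - 3\right) \left(-1\right)}{-1 + \left(7 - 3\right) \left(-1\right)} - 85 = 6 \left(-4\right) 5 \frac{2 \left(7 - 3\right) \left(-1\right)}{-1 + \left(7 - 3\right) \left(-1\right)} - 85 = \left(-24\right) 5 \frac{2 \cdot 4 \left(-1\right)}{-1 + 4 \left(-1\right)} - 85 = - 120 \cdot 2 \left(-4\right) \frac{1}{-1 - 4} - 85 = - 120 \cdot 2 \left(-4\right) \frac{1}{-5} - 85 = - 120 \cdot 2 \left(-4\right) \left(- \frac{1}{5}\right) - 85 = \left(-120\right) \frac{8}{5} - 85 = -192 - 85 = -277$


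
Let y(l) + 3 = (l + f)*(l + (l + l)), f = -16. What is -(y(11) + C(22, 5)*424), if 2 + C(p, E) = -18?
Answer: 8648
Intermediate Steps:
C(p, E) = -20 (C(p, E) = -2 - 18 = -20)
y(l) = -3 + 3*l*(-16 + l) (y(l) = -3 + (l - 16)*(l + (l + l)) = -3 + (-16 + l)*(l + 2*l) = -3 + (-16 + l)*(3*l) = -3 + 3*l*(-16 + l))
-(y(11) + C(22, 5)*424) = -((-3 - 48*11 + 3*11**2) - 20*424) = -((-3 - 528 + 3*121) - 8480) = -((-3 - 528 + 363) - 8480) = -(-168 - 8480) = -1*(-8648) = 8648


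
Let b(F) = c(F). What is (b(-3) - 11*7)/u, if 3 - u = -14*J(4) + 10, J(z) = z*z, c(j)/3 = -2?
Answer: -83/217 ≈ -0.38249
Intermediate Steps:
c(j) = -6 (c(j) = 3*(-2) = -6)
b(F) = -6
J(z) = z**2
u = 217 (u = 3 - (-14*4**2 + 10) = 3 - (-14*16 + 10) = 3 - (-224 + 10) = 3 - 1*(-214) = 3 + 214 = 217)
(b(-3) - 11*7)/u = (-6 - 11*7)/217 = (-6 - 77)*(1/217) = -83*1/217 = -83/217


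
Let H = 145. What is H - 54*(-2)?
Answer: 253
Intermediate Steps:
H - 54*(-2) = 145 - 54*(-2) = 145 - 1*(-108) = 145 + 108 = 253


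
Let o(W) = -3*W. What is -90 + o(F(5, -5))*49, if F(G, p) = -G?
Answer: 645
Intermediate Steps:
-90 + o(F(5, -5))*49 = -90 - (-3)*5*49 = -90 - 3*(-5)*49 = -90 + 15*49 = -90 + 735 = 645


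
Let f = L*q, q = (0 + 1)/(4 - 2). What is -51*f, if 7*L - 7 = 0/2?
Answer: -51/2 ≈ -25.500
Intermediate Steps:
L = 1 (L = 1 + (0/2)/7 = 1 + (0*(1/2))/7 = 1 + (1/7)*0 = 1 + 0 = 1)
q = 1/2 ≈ 0.50000
f = 1/2 (f = 1*(1/2) = 1/2 ≈ 0.50000)
-51*f = -51*1/2 = -51/2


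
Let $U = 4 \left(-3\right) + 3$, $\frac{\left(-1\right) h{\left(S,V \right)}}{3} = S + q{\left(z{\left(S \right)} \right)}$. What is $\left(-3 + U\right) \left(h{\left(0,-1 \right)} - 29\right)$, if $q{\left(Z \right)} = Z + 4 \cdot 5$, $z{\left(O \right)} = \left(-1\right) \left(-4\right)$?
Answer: $1212$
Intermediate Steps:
$z{\left(O \right)} = 4$
$q{\left(Z \right)} = 20 + Z$ ($q{\left(Z \right)} = Z + 20 = 20 + Z$)
$h{\left(S,V \right)} = -72 - 3 S$ ($h{\left(S,V \right)} = - 3 \left(S + \left(20 + 4\right)\right) = - 3 \left(S + 24\right) = - 3 \left(24 + S\right) = -72 - 3 S$)
$U = -9$ ($U = -12 + 3 = -9$)
$\left(-3 + U\right) \left(h{\left(0,-1 \right)} - 29\right) = \left(-3 - 9\right) \left(\left(-72 - 0\right) - 29\right) = - 12 \left(\left(-72 + 0\right) - 29\right) = - 12 \left(-72 - 29\right) = \left(-12\right) \left(-101\right) = 1212$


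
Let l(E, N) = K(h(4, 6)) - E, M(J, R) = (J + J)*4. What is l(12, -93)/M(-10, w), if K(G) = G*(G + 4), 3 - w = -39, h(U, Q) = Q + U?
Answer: -8/5 ≈ -1.6000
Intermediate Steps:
w = 42 (w = 3 - 1*(-39) = 3 + 39 = 42)
K(G) = G*(4 + G)
M(J, R) = 8*J (M(J, R) = (2*J)*4 = 8*J)
l(E, N) = 140 - E (l(E, N) = (6 + 4)*(4 + (6 + 4)) - E = 10*(4 + 10) - E = 10*14 - E = 140 - E)
l(12, -93)/M(-10, w) = (140 - 1*12)/((8*(-10))) = (140 - 12)/(-80) = 128*(-1/80) = -8/5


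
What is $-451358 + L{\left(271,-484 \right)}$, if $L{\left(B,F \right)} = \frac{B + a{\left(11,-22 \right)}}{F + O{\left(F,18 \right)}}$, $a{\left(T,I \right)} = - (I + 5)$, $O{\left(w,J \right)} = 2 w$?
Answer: $- \frac{54614342}{121} \approx -4.5136 \cdot 10^{5}$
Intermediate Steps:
$a{\left(T,I \right)} = -5 - I$ ($a{\left(T,I \right)} = - (5 + I) = -5 - I$)
$L{\left(B,F \right)} = \frac{17 + B}{3 F}$ ($L{\left(B,F \right)} = \frac{B - -17}{F + 2 F} = \frac{B + \left(-5 + 22\right)}{3 F} = \left(B + 17\right) \frac{1}{3 F} = \left(17 + B\right) \frac{1}{3 F} = \frac{17 + B}{3 F}$)
$-451358 + L{\left(271,-484 \right)} = -451358 + \frac{17 + 271}{3 \left(-484\right)} = -451358 + \frac{1}{3} \left(- \frac{1}{484}\right) 288 = -451358 - \frac{24}{121} = - \frac{54614342}{121}$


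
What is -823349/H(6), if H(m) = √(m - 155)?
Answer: 823349*I*√149/149 ≈ 67451.0*I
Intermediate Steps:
H(m) = √(-155 + m)
-823349/H(6) = -823349/√(-155 + 6) = -823349*(-I*√149/149) = -(-823349)*I*√149/149 = 823349*I*√149/149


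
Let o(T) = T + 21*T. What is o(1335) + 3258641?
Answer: 3288011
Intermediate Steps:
o(T) = 22*T
o(1335) + 3258641 = 22*1335 + 3258641 = 29370 + 3258641 = 3288011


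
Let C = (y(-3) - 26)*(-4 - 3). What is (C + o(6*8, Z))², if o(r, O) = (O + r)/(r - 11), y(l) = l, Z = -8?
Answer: 57017601/1369 ≈ 41649.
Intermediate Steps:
o(r, O) = (O + r)/(-11 + r)
C = 203 (C = (-3 - 26)*(-4 - 3) = -29*(-7) = 203)
(C + o(6*8, Z))² = (203 + (-8 + 6*8)/(-11 + 6*8))² = (203 + (-8 + 48)/(-11 + 48))² = (203 + 40/37)² = (7551/37)² = 57017601/1369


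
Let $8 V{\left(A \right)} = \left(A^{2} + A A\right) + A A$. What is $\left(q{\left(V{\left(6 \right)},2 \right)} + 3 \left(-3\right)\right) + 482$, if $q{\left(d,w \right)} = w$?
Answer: $475$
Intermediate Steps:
$V{\left(A \right)} = \frac{3 A^{2}}{8}$ ($V{\left(A \right)} = \frac{\left(A^{2} + A A\right) + A A}{8} = \frac{\left(A^{2} + A^{2}\right) + A^{2}}{8} = \frac{2 A^{2} + A^{2}}{8} = \frac{3 A^{2}}{8}$)
$\left(q{\left(V{\left(6 \right)},2 \right)} + 3 \left(-3\right)\right) + 482 = \left(2 + 3 \left(-3\right)\right) + 482 = \left(2 - 9\right) + 482 = -7 + 482 = 475$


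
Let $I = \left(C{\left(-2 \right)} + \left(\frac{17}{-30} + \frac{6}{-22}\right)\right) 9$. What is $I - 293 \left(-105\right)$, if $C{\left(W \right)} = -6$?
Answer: $\frac{3377379}{110} \approx 30703.0$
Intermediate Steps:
$I = - \frac{6771}{110}$ ($I = \left(-6 + \left(\frac{17}{-30} + \frac{6}{-22}\right)\right) 9 = \left(-6 + \left(17 \left(- \frac{1}{30}\right) + 6 \left(- \frac{1}{22}\right)\right)\right) 9 = \left(-6 - \frac{277}{330}\right) 9 = \left(- \frac{2257}{330}\right) 9 = - \frac{6771}{110} \approx -61.555$)
$I - 293 \left(-105\right) = - \frac{6771}{110} - 293 \left(-105\right) = - \frac{6771}{110} - -30765 = - \frac{6771}{110} + 30765 = \frac{3377379}{110}$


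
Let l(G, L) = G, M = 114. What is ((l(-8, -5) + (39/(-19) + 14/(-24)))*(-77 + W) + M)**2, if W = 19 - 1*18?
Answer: 7656289/9 ≈ 8.5070e+5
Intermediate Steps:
W = 1 (W = 19 - 18 = 1)
((l(-8, -5) + (39/(-19) + 14/(-24)))*(-77 + W) + M)**2 = ((-8 + (39/(-19) + 14/(-24)))*(-77 + 1) + 114)**2 = ((-8 + (39*(-1/19) + 14*(-1/24)))*(-76) + 114)**2 = ((-8 + (-39/19 - 7/12))*(-76) + 114)**2 = ((-8 - 601/228)*(-76) + 114)**2 = (-2425/228*(-76) + 114)**2 = (2425/3 + 114)**2 = (2767/3)**2 = 7656289/9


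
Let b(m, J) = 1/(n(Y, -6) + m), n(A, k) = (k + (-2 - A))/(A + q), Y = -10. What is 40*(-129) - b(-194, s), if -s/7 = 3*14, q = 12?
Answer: -995879/193 ≈ -5160.0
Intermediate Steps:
n(A, k) = (-2 + k - A)/(12 + A) (n(A, k) = (k + (-2 - A))/(A + 12) = (-2 + k - A)/(12 + A))
s = -294 (s = -21*14 = -7*42 = -294)
b(m, J) = 1/(1 + m) (b(m, J) = 1/((-2 - 6 - 1*(-10))/(12 - 10) + m) = 1/((-2 - 6 + 10)/2 + m) = 1/((½)*2 + m) = 1/(1 + m))
40*(-129) - b(-194, s) = 40*(-129) - 1/(1 - 194) = -5160 - 1/(-193) = -5160 - 1*(-1/193) = -5160 + 1/193 = -995879/193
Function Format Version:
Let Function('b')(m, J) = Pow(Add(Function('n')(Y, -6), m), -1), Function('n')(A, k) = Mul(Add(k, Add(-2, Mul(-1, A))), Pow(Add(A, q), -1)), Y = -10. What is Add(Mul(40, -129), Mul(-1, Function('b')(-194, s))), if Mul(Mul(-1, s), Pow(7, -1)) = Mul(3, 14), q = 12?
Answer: Rational(-995879, 193) ≈ -5160.0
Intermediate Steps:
Function('n')(A, k) = Mul(Pow(Add(12, A), -1), Add(-2, k, Mul(-1, A))) (Function('n')(A, k) = Mul(Add(k, Add(-2, Mul(-1, A))), Pow(Add(A, 12), -1)) = Mul(Add(-2, k, Mul(-1, A)), Pow(Add(12, A), -1)) = Mul(Pow(Add(12, A), -1), Add(-2, k, Mul(-1, A))))
s = -294 (s = Mul(-7, Mul(3, 14)) = Mul(-7, 42) = -294)
Function('b')(m, J) = Pow(Add(1, m), -1) (Function('b')(m, J) = Pow(Add(Mul(Pow(Add(12, -10), -1), Add(-2, -6, Mul(-1, -10))), m), -1) = Pow(Add(Mul(Pow(2, -1), Add(-2, -6, 10)), m), -1) = Pow(Add(Mul(Rational(1, 2), 2), m), -1) = Pow(Add(1, m), -1))
Add(Mul(40, -129), Mul(-1, Function('b')(-194, s))) = Add(Mul(40, -129), Mul(-1, Pow(Add(1, -194), -1))) = Add(-5160, Mul(-1, Pow(-193, -1))) = Add(-5160, Mul(-1, Rational(-1, 193))) = Add(-5160, Rational(1, 193)) = Rational(-995879, 193)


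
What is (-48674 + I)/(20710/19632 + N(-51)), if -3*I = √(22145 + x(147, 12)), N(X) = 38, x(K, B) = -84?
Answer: -477783984/383363 - 3272*√22061/383363 ≈ -1247.6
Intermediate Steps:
I = -√22061/3 (I = -√(22145 - 84)/3 = -√22061/3 ≈ -49.510)
(-48674 + I)/(20710/19632 + N(-51)) = (-48674 - √22061/3)/(20710/19632 + 38) = (-48674 - √22061/3)/(20710*(1/19632) + 38) = (-48674 - √22061/3)/(10355/9816 + 38) = (-48674 - √22061/3)/(383363/9816) = (-48674 - √22061/3)*(9816/383363) = -477783984/383363 - 3272*√22061/383363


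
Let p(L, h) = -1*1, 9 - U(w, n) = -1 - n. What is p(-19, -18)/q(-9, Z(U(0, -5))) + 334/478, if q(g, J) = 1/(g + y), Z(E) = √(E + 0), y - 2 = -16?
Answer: 5664/239 ≈ 23.699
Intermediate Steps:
y = -14 (y = 2 - 16 = -14)
U(w, n) = 10 + n (U(w, n) = 9 - (-1 - n) = 9 + (1 + n) = 10 + n)
Z(E) = √E
p(L, h) = -1
q(g, J) = 1/(-14 + g) (q(g, J) = 1/(g - 14) = 1/(-14 + g))
p(-19, -18)/q(-9, Z(U(0, -5))) + 334/478 = -1/(1/(-14 - 9)) + 334/478 = -1/(1/(-23)) + 334*(1/478) = -1/(-1/23) + 167/239 = -1*(-23) + 167/239 = 23 + 167/239 = 5664/239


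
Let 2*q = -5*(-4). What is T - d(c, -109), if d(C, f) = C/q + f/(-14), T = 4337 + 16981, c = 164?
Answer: 1490567/70 ≈ 21294.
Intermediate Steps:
q = 10 (q = (-5*(-4))/2 = (1/2)*20 = 10)
T = 21318
d(C, f) = -f/14 + C/10 (d(C, f) = C/10 + f/(-14) = C*(1/10) + f*(-1/14) = C/10 - f/14 = -f/14 + C/10)
T - d(c, -109) = 21318 - (-1/14*(-109) + (1/10)*164) = 21318 - (109/14 + 82/5) = 21318 - 1*1693/70 = 21318 - 1693/70 = 1490567/70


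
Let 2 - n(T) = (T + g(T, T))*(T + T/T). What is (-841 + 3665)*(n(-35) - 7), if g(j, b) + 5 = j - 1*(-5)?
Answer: -6735240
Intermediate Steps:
g(j, b) = j (g(j, b) = -5 + (j - 1*(-5)) = -5 + (j + 5) = -5 + (5 + j) = j)
n(T) = 2 - 2*T*(1 + T) (n(T) = 2 - (T + T)*(T + T/T) = 2 - 2*T*(T + 1) = 2 - 2*T*(1 + T))
(-841 + 3665)*(n(-35) - 7) = (-841 + 3665)*((2 - 2*(-35) - 2*(-35)²) - 7) = 2824*((2 + 70 - 2*1225) - 7) = 2824*((2 + 70 - 2450) - 7) = 2824*(-2378 - 7) = 2824*(-2385) = -6735240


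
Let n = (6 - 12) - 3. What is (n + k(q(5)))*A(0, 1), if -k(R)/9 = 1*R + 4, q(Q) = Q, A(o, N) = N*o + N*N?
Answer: -90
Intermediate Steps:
A(o, N) = N² + N*o (A(o, N) = N*o + N² = N² + N*o)
k(R) = -36 - 9*R (k(R) = -9*(1*R + 4) = -9*(R + 4) = -9*(4 + R) = -36 - 9*R)
n = -9 (n = -6 - 3 = -9)
(n + k(q(5)))*A(0, 1) = (-9 + (-36 - 9*5))*(1*(1 + 0)) = (-9 + (-36 - 45))*(1*1) = (-9 - 81)*1 = -90*1 = -90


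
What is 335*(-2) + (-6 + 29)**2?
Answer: -141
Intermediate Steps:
335*(-2) + (-6 + 29)**2 = -670 + 23**2 = -670 + 529 = -141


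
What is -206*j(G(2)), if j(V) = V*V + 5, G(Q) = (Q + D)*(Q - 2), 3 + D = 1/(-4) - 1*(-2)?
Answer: -1030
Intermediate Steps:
D = -5/4 (D = -3 + (1/(-4) - 1*(-2)) = -3 + (-¼ + 2) = -3 + 7/4 = -5/4 ≈ -1.2500)
G(Q) = (-2 + Q)*(-5/4 + Q) (G(Q) = (Q - 5/4)*(Q - 2) = (-5/4 + Q)*(-2 + Q) = (-2 + Q)*(-5/4 + Q))
j(V) = 5 + V² (j(V) = V² + 5 = 5 + V²)
-206*j(G(2)) = -206*(5 + (5/2 + 2² - 13/4*2)²) = -206*(5 + (5/2 + 4 - 13/2)²) = -206*(5 + 0²) = -206*(5 + 0) = -206*5 = -1030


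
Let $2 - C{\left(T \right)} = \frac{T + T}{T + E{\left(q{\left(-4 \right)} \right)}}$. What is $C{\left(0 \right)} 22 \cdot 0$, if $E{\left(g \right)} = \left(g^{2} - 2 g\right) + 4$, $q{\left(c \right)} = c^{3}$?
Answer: $0$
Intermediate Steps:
$E{\left(g \right)} = 4 + g^{2} - 2 g$
$C{\left(T \right)} = 2 - \frac{2 T}{4228 + T}$ ($C{\left(T \right)} = 2 - \frac{T + T}{T + \left(4 + \left(\left(-4\right)^{3}\right)^{2} - 2 \left(-4\right)^{3}\right)} = 2 - \frac{2 T}{T + \left(4 + \left(-64\right)^{2} - -128\right)} = 2 - \frac{2 T}{T + \left(4 + 4096 + 128\right)} = 2 - \frac{2 T}{T + 4228} = 2 - \frac{2 T}{4228 + T}$)
$C{\left(0 \right)} 22 \cdot 0 = \frac{8456}{4228 + 0} \cdot 22 \cdot 0 = \frac{8456}{4228} \cdot 22 \cdot 0 = 8456 \cdot \frac{1}{4228} \cdot 22 \cdot 0 = 2 \cdot 22 \cdot 0 = 44 \cdot 0 = 0$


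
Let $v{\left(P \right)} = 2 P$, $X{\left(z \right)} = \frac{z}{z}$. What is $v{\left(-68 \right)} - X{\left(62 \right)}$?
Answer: $-137$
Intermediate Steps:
$X{\left(z \right)} = 1$
$v{\left(-68 \right)} - X{\left(62 \right)} = 2 \left(-68\right) - 1 = -136 - 1 = -137$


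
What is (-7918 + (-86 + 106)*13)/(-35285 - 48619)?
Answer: 3829/41952 ≈ 0.091271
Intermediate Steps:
(-7918 + (-86 + 106)*13)/(-35285 - 48619) = (-7918 + 20*13)/(-83904) = (-7918 + 260)*(-1/83904) = -7658*(-1/83904) = 3829/41952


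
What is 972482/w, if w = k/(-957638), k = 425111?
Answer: -32113300604/14659 ≈ -2.1907e+6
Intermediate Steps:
w = -14659/33022 (w = 425111/(-957638) = 425111*(-1/957638) = -14659/33022 ≈ -0.44392)
972482/w = 972482/(-14659/33022) = 972482*(-33022/14659) = -32113300604/14659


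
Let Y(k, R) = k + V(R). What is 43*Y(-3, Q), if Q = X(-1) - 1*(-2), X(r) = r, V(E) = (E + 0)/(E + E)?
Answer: -215/2 ≈ -107.50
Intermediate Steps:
V(E) = ½ (V(E) = E/((2*E)) = E*(1/(2*E)) = ½)
Q = 1 (Q = -1 - 1*(-2) = -1 + 2 = 1)
Y(k, R) = ½ + k (Y(k, R) = k + ½ = ½ + k)
43*Y(-3, Q) = 43*(½ - 3) = 43*(-5/2) = -215/2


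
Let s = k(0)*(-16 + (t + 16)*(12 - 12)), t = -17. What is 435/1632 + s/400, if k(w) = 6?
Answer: 361/13600 ≈ 0.026544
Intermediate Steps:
s = -96 (s = 6*(-16 + (-17 + 16)*(12 - 12)) = 6*(-16 - 1*0) = 6*(-16 + 0) = 6*(-16) = -96)
435/1632 + s/400 = 435/1632 - 96/400 = 435*(1/1632) - 96*1/400 = 145/544 - 6/25 = 361/13600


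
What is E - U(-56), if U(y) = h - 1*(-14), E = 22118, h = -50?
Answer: 22154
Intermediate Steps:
U(y) = -36 (U(y) = -50 - 1*(-14) = -50 + 14 = -36)
E - U(-56) = 22118 - 1*(-36) = 22118 + 36 = 22154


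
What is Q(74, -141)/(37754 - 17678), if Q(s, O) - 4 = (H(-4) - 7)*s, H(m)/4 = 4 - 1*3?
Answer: -109/10038 ≈ -0.010859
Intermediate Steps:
H(m) = 4 (H(m) = 4*(4 - 1*3) = 4*(4 - 3) = 4*1 = 4)
Q(s, O) = 4 - 3*s (Q(s, O) = 4 + (4 - 7)*s = 4 - 3*s)
Q(74, -141)/(37754 - 17678) = (4 - 3*74)/(37754 - 17678) = (4 - 222)/20076 = -218*1/20076 = -109/10038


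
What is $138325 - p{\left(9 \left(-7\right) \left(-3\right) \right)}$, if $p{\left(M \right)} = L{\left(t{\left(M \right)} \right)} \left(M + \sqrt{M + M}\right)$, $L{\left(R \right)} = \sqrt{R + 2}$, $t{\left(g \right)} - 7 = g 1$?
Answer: $138325 - 567 \sqrt{22} - 18 \sqrt{231} \approx 1.3539 \cdot 10^{5}$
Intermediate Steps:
$t{\left(g \right)} = 7 + g$ ($t{\left(g \right)} = 7 + g 1 = 7 + g$)
$L{\left(R \right)} = \sqrt{2 + R}$
$p{\left(M \right)} = \sqrt{9 + M} \left(M + \sqrt{2} \sqrt{M}\right)$ ($p{\left(M \right)} = \sqrt{2 + \left(7 + M\right)} \left(M + \sqrt{M + M}\right) = \sqrt{9 + M} \left(M + \sqrt{2 M}\right) = \sqrt{9 + M} \left(M + \sqrt{2} \sqrt{M}\right)$)
$138325 - p{\left(9 \left(-7\right) \left(-3\right) \right)} = 138325 - \sqrt{9 + 9 \left(-7\right) \left(-3\right)} \left(9 \left(-7\right) \left(-3\right) + \sqrt{2} \sqrt{9 \left(-7\right) \left(-3\right)}\right) = 138325 - \sqrt{9 - -189} \left(\left(-63\right) \left(-3\right) + \sqrt{2} \sqrt{\left(-63\right) \left(-3\right)}\right) = 138325 - \sqrt{9 + 189} \left(189 + \sqrt{2} \sqrt{189}\right) = 138325 - \sqrt{198} \left(189 + \sqrt{2} \cdot 3 \sqrt{21}\right) = 138325 - 3 \sqrt{22} \left(189 + 3 \sqrt{42}\right)$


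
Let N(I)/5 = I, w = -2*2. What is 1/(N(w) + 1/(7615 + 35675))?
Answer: -43290/865799 ≈ -0.050000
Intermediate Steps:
w = -4
N(I) = 5*I
1/(N(w) + 1/(7615 + 35675)) = 1/(5*(-4) + 1/(7615 + 35675)) = 1/(-20 + 1/43290) = 1/(-865799/43290) = -43290/865799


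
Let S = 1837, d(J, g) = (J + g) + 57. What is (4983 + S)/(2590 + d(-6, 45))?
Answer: 3410/1343 ≈ 2.5391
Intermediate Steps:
d(J, g) = 57 + J + g
(4983 + S)/(2590 + d(-6, 45)) = (4983 + 1837)/(2590 + (57 - 6 + 45)) = 6820/(2590 + 96) = 6820/2686 = 6820*(1/2686) = 3410/1343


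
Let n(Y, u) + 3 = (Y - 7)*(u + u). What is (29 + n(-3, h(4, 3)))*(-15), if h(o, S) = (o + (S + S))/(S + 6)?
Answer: -170/3 ≈ -56.667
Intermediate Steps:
h(o, S) = (o + 2*S)/(6 + S)
n(Y, u) = -3 + 2*u*(-7 + Y) (n(Y, u) = -3 + (Y - 7)*(u + u) = -3 + (-7 + Y)*(2*u) = -3 + 2*u*(-7 + Y))
(29 + n(-3, h(4, 3)))*(-15) = (29 + (-3 - 14*(4 + 2*3)/(6 + 3) + 2*(-3)*((4 + 2*3)/(6 + 3))))*(-15) = (29 + (-3 - 14*(4 + 6)/9 + 2*(-3)*((4 + 6)/9)))*(-15) = (29 + (-3 - 14*10/9 + 2*(-3)*((⅑)*10)))*(-15) = (29 + (-3 - 14*10/9 + 2*(-3)*(10/9)))*(-15) = (29 + (-3 - 140/9 - 20/3))*(-15) = (29 - 227/9)*(-15) = (34/9)*(-15) = -170/3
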